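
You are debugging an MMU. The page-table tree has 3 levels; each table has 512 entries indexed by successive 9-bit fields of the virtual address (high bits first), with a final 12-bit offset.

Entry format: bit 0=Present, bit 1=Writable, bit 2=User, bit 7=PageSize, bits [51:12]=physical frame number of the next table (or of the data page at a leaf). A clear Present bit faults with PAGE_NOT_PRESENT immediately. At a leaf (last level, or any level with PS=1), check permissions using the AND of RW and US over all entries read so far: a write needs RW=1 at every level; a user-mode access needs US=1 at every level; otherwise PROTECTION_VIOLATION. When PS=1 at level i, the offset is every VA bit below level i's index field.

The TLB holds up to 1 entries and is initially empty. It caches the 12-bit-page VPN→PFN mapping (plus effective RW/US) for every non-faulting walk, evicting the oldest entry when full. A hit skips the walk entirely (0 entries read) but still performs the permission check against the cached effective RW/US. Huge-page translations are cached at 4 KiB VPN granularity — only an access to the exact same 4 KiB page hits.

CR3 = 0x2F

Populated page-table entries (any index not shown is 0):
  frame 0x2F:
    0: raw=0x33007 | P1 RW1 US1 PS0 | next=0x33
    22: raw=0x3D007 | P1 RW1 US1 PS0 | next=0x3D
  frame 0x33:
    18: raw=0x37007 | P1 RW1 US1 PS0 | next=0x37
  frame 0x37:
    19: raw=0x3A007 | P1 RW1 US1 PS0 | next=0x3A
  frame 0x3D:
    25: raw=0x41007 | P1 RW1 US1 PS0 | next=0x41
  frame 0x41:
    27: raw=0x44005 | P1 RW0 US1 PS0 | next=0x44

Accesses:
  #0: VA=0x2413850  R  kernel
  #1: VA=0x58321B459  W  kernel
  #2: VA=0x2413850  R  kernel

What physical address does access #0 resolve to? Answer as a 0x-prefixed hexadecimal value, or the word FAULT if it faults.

Trace:
#0 VA=0x2413850 (r,kernel):
  L0 @0x2F[0] → 0x33007  P=1,RW=1,US=1,PS=0
  L1 @0x33[18] → 0x37007  P=1,RW=1,US=1,PS=0
  L2 @0x37[19] → 0x3A007  P=1,RW=1,US=1,PS=0
  → PA=0x3A850  (3 entries read)
#1 VA=0x58321B459 (w,kernel):
  L0 @0x2F[22] → 0x3D007  P=1,RW=1,US=1,PS=0
  L1 @0x3D[25] → 0x41007  P=1,RW=1,US=1,PS=0
  L2 @0x41[27] → 0x44005  P=1,RW=0,US=1,PS=0
  → PROTECTION_VIOLATION  (3 entries read)
#2 VA=0x2413850 (r,kernel):
  TLB hit vpn=0x2413 → PA=0x3A850

Access #0 PA: 0x3A850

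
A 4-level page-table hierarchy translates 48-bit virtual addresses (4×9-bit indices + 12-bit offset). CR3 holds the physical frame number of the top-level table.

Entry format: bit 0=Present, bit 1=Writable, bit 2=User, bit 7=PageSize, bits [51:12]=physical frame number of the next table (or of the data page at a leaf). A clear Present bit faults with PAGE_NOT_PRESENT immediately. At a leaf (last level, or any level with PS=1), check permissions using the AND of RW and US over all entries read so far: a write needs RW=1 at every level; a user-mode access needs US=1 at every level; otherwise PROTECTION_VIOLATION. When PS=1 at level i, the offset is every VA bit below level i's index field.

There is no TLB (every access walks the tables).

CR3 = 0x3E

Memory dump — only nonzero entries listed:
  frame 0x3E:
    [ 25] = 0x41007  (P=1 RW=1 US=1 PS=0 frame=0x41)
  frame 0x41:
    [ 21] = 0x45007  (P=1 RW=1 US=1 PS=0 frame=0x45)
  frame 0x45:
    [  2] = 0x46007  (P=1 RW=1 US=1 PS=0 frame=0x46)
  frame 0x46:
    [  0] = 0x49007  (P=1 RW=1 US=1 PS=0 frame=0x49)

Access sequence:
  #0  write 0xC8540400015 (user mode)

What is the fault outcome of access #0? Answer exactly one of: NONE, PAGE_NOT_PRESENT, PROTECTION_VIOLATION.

Trace:
#0 VA=0xC8540400015 (w,user):
  L0: frame=0x3E idx=25 entry=0x41007 [P=1 RW=1 US=1 PS=0]
  L1: frame=0x41 idx=21 entry=0x45007 [P=1 RW=1 US=1 PS=0]
  L2: frame=0x45 idx=2 entry=0x46007 [P=1 RW=1 US=1 PS=0]
  L3: frame=0x46 idx=0 entry=0x49007 [P=1 RW=1 US=1 PS=0]
  → PA=0x49015  (4 entries read)

Access #0 fault: NONE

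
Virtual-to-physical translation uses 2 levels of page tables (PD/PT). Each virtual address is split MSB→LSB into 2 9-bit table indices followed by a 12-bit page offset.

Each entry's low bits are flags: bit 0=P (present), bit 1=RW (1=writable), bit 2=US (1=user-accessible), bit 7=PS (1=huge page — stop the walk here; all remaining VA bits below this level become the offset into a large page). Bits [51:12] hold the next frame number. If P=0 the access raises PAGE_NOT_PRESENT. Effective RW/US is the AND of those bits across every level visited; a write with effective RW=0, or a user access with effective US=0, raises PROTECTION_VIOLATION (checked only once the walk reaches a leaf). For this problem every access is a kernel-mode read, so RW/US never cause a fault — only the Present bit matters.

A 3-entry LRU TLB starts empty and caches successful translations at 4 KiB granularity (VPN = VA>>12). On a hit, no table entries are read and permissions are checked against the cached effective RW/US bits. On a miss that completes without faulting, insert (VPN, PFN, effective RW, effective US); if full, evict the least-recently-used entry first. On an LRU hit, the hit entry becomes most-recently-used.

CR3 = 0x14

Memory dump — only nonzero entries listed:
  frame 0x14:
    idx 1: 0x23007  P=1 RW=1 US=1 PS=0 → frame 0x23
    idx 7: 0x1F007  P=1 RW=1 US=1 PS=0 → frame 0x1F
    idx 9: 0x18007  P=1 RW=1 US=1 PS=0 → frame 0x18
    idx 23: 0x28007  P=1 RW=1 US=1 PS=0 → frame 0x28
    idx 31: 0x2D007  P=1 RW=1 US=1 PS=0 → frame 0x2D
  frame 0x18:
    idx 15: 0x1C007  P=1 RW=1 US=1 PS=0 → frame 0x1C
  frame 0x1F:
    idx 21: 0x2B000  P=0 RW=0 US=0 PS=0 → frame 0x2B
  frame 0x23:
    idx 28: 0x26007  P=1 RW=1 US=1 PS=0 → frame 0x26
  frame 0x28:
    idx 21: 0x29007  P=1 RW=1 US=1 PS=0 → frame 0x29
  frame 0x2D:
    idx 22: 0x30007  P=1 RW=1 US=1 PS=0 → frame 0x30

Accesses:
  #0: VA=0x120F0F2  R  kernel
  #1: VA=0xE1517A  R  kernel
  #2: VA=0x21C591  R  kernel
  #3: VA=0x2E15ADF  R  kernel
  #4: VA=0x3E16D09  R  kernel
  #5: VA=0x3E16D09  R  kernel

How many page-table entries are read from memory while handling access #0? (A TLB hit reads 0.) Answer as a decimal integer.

Walk each access:
#0 VA=0x120F0F2 (r,kernel):
  [0] read 0x14 idx=9: raw=0x18007 flags P=1 W=1 U=1 S=0
  [1] read 0x18 idx=15: raw=0x1C007 flags P=1 W=1 U=1 S=0
  → PA=0x1C0F2  (2 entries read)
#1 VA=0xE1517A (r,kernel):
  [0] read 0x14 idx=7: raw=0x1F007 flags P=1 W=1 U=1 S=0
  [1] read 0x1F idx=21: raw=0x2B000 flags P=0 W=0 U=0 S=0
  ✗ PAGE_NOT_PRESENT  [2 reads]
#2 VA=0x21C591 (r,kernel):
  [0] read 0x14 idx=1: raw=0x23007 flags P=1 W=1 U=1 S=0
  [1] read 0x23 idx=28: raw=0x26007 flags P=1 W=1 U=1 S=0
  → PA=0x26591  (2 entries read)
#3 VA=0x2E15ADF (r,kernel):
  [0] read 0x14 idx=23: raw=0x28007 flags P=1 W=1 U=1 S=0
  [1] read 0x28 idx=21: raw=0x29007 flags P=1 W=1 U=1 S=0
  → PA=0x29ADF  (2 entries read)
#4 VA=0x3E16D09 (r,kernel):
  [0] read 0x14 idx=31: raw=0x2D007 flags P=1 W=1 U=1 S=0
  [1] read 0x2D idx=22: raw=0x30007 flags P=1 W=1 U=1 S=0
  → PA=0x30D09  (2 entries read)
#5 VA=0x3E16D09 (r,kernel):
  TLB hit vpn=0x3E16 → PA=0x30D09

Entries read for #0: 2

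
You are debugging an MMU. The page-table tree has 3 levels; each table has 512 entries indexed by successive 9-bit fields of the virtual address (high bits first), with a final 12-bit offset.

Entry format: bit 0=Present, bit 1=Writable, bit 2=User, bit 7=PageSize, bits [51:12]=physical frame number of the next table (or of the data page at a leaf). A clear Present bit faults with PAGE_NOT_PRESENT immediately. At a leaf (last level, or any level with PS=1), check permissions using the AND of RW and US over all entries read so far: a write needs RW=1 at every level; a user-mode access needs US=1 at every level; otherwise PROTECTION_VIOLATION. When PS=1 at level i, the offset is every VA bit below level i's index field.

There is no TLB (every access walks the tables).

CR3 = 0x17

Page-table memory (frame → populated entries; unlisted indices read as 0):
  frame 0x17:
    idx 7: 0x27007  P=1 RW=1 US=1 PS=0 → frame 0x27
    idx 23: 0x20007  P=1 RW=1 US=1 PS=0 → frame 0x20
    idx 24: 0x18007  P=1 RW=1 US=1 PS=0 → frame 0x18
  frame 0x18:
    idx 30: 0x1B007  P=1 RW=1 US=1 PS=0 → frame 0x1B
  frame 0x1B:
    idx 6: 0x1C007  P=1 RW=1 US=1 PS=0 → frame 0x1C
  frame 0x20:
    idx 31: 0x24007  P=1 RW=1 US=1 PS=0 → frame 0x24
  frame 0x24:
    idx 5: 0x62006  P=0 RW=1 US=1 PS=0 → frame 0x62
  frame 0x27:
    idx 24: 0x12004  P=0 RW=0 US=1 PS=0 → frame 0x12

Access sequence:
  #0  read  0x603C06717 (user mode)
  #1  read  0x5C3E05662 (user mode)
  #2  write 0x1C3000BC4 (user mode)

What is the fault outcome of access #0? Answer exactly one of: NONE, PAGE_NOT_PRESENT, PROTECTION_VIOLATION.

Per-access translation:
#0 VA=0x603C06717 (r,user):
  L0 @0x17[24] → 0x18007  P=1,RW=1,US=1,PS=0
  L1 @0x18[30] → 0x1B007  P=1,RW=1,US=1,PS=0
  L2 @0x1B[6] → 0x1C007  P=1,RW=1,US=1,PS=0
  ⇒ phys 0x1C717  [3 reads]
#1 VA=0x5C3E05662 (r,user):
  L0 @0x17[23] → 0x20007  P=1,RW=1,US=1,PS=0
  L1 @0x20[31] → 0x24007  P=1,RW=1,US=1,PS=0
  L2 @0x24[5] → 0x62006  P=0,RW=1,US=1,PS=0
  ⇒ fault: PAGE_NOT_PRESENT  — 3 lookups
#2 VA=0x1C3000BC4 (w,user):
  L0 @0x17[7] → 0x27007  P=1,RW=1,US=1,PS=0
  L1 @0x27[24] → 0x12004  P=0,RW=0,US=1,PS=0
  ⇒ fault: PAGE_NOT_PRESENT  — 2 lookups

Access #0 fault: NONE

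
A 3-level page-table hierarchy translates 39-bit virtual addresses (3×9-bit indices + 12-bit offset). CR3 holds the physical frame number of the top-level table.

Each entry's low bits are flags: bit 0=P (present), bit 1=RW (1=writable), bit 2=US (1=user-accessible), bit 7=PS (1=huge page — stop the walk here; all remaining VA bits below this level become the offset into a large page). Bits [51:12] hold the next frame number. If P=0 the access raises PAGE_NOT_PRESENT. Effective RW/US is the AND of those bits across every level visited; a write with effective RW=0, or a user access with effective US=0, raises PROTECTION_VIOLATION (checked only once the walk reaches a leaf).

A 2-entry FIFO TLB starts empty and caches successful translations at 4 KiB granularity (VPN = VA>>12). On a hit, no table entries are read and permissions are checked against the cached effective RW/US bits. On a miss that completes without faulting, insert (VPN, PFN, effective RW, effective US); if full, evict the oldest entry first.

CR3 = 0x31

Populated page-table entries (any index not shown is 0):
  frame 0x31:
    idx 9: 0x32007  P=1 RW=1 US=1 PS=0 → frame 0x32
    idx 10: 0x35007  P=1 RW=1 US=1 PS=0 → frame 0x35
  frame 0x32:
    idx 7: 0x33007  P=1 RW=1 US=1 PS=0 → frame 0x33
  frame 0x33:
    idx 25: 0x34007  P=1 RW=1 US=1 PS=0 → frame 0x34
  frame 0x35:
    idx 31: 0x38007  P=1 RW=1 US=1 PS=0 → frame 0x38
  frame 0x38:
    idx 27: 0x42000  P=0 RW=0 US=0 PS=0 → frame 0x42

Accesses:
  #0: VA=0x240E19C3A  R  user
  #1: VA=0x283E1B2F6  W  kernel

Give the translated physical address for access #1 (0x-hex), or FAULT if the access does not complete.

Per-access translation:
#0 VA=0x240E19C3A (r,user):
  L0 @0x31[9] → 0x32007  P=1,RW=1,US=1,PS=0
  L1 @0x32[7] → 0x33007  P=1,RW=1,US=1,PS=0
  L2 @0x33[25] → 0x34007  P=1,RW=1,US=1,PS=0
  → PA=0x34C3A  (3 entries read)
#1 VA=0x283E1B2F6 (w,kernel):
  L0 @0x31[10] → 0x35007  P=1,RW=1,US=1,PS=0
  L1 @0x35[31] → 0x38007  P=1,RW=1,US=1,PS=0
  L2 @0x38[27] → 0x42000  P=0,RW=0,US=0,PS=0
  ✗ PAGE_NOT_PRESENT  [3 reads]

Access #1 PA: FAULT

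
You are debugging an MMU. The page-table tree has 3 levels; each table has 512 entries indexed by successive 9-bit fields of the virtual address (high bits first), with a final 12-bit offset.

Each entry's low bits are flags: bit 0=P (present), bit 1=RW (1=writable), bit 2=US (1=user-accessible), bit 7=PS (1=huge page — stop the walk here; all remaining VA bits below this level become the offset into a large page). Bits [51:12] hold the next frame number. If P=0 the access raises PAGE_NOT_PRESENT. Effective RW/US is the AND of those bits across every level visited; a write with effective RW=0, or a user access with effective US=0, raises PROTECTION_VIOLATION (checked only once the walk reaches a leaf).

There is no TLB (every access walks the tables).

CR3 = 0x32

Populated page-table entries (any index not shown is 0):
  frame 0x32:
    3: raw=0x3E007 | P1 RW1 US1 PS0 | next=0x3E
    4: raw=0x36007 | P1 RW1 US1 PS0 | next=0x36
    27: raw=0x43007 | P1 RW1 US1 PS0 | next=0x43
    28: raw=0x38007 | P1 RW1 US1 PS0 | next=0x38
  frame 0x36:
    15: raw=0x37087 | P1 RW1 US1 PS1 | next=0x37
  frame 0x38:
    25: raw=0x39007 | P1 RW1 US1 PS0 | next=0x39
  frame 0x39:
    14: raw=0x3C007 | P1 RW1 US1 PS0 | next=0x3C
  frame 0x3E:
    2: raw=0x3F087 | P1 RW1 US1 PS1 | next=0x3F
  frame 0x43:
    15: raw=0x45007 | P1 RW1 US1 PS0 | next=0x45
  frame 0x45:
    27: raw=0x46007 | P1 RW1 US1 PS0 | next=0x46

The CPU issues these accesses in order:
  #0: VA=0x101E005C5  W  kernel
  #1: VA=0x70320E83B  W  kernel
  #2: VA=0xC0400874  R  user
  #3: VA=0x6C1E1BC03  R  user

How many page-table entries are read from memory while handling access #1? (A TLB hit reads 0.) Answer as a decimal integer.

Per-access translation:
#0 VA=0x101E005C5 (w,kernel):
  [0] read 0x32 idx=4: raw=0x36007 flags P=1 W=1 U=1 S=0
  [1] read 0x36 idx=15: raw=0x37087 flags P=1 W=1 U=1 S=1
  → PA=0x375C5 (huge @L1)  (2 entries read)
#1 VA=0x70320E83B (w,kernel):
  [0] read 0x32 idx=28: raw=0x38007 flags P=1 W=1 U=1 S=0
  [1] read 0x38 idx=25: raw=0x39007 flags P=1 W=1 U=1 S=0
  [2] read 0x39 idx=14: raw=0x3C007 flags P=1 W=1 U=1 S=0
  → PA=0x3C83B  (3 entries read)
#2 VA=0xC0400874 (r,user):
  [0] read 0x32 idx=3: raw=0x3E007 flags P=1 W=1 U=1 S=0
  [1] read 0x3E idx=2: raw=0x3F087 flags P=1 W=1 U=1 S=1
  → PA=0x3F874 (huge @L1)  (2 entries read)
#3 VA=0x6C1E1BC03 (r,user):
  [0] read 0x32 idx=27: raw=0x43007 flags P=1 W=1 U=1 S=0
  [1] read 0x43 idx=15: raw=0x45007 flags P=1 W=1 U=1 S=0
  [2] read 0x45 idx=27: raw=0x46007 flags P=1 W=1 U=1 S=0
  → PA=0x46C03  (3 entries read)

Entries read for #1: 3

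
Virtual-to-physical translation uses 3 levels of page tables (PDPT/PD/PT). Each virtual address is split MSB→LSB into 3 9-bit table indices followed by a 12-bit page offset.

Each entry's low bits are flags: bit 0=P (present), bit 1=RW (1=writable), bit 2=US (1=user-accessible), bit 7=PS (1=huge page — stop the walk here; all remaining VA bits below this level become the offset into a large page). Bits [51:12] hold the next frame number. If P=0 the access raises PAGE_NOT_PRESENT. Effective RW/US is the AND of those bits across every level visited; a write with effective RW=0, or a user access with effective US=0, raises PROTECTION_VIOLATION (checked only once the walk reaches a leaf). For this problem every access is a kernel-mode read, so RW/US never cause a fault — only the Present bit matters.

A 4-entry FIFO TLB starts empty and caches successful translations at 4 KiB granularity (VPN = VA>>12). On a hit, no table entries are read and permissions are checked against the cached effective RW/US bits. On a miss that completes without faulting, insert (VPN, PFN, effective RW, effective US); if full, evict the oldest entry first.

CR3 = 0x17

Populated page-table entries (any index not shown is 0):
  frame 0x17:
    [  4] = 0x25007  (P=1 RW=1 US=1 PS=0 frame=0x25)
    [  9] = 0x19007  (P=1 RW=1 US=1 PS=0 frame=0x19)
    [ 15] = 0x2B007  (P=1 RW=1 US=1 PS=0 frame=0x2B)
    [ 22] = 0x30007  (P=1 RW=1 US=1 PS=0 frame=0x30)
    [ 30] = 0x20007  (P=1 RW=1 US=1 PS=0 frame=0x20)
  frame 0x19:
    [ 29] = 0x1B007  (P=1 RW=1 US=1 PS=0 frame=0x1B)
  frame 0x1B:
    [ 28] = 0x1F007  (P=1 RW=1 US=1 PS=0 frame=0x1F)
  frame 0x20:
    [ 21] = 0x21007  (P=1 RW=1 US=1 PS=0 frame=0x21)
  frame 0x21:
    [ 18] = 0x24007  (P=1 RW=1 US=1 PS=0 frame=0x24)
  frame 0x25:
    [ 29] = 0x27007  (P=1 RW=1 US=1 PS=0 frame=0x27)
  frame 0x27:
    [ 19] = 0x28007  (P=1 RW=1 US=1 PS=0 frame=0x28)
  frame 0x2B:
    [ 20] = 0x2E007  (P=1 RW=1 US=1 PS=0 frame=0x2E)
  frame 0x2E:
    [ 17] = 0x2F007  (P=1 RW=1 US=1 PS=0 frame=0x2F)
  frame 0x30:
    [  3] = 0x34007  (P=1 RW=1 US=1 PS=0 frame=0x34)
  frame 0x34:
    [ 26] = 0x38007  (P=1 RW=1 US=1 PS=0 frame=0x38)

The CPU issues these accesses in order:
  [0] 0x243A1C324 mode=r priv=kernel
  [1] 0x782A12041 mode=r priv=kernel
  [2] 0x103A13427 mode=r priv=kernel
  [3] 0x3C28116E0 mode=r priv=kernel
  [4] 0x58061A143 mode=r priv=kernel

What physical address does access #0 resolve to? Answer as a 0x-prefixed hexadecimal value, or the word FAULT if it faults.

Per-access translation:
#0 VA=0x243A1C324 (r,kernel):
  L0: frame=0x17 idx=9 entry=0x19007 [P=1 RW=1 US=1 PS=0]
  L1: frame=0x19 idx=29 entry=0x1B007 [P=1 RW=1 US=1 PS=0]
  L2: frame=0x1B idx=28 entry=0x1F007 [P=1 RW=1 US=1 PS=0]
  → PA=0x1F324  (3 entries read)
#1 VA=0x782A12041 (r,kernel):
  L0: frame=0x17 idx=30 entry=0x20007 [P=1 RW=1 US=1 PS=0]
  L1: frame=0x20 idx=21 entry=0x21007 [P=1 RW=1 US=1 PS=0]
  L2: frame=0x21 idx=18 entry=0x24007 [P=1 RW=1 US=1 PS=0]
  → PA=0x24041  (3 entries read)
#2 VA=0x103A13427 (r,kernel):
  L0: frame=0x17 idx=4 entry=0x25007 [P=1 RW=1 US=1 PS=0]
  L1: frame=0x25 idx=29 entry=0x27007 [P=1 RW=1 US=1 PS=0]
  L2: frame=0x27 idx=19 entry=0x28007 [P=1 RW=1 US=1 PS=0]
  → PA=0x28427  (3 entries read)
#3 VA=0x3C28116E0 (r,kernel):
  L0: frame=0x17 idx=15 entry=0x2B007 [P=1 RW=1 US=1 PS=0]
  L1: frame=0x2B idx=20 entry=0x2E007 [P=1 RW=1 US=1 PS=0]
  L2: frame=0x2E idx=17 entry=0x2F007 [P=1 RW=1 US=1 PS=0]
  → PA=0x2F6E0  (3 entries read)
#4 VA=0x58061A143 (r,kernel):
  L0: frame=0x17 idx=22 entry=0x30007 [P=1 RW=1 US=1 PS=0]
  L1: frame=0x30 idx=3 entry=0x34007 [P=1 RW=1 US=1 PS=0]
  L2: frame=0x34 idx=26 entry=0x38007 [P=1 RW=1 US=1 PS=0]
  → PA=0x38143  (3 entries read)

Access #0 PA: 0x1F324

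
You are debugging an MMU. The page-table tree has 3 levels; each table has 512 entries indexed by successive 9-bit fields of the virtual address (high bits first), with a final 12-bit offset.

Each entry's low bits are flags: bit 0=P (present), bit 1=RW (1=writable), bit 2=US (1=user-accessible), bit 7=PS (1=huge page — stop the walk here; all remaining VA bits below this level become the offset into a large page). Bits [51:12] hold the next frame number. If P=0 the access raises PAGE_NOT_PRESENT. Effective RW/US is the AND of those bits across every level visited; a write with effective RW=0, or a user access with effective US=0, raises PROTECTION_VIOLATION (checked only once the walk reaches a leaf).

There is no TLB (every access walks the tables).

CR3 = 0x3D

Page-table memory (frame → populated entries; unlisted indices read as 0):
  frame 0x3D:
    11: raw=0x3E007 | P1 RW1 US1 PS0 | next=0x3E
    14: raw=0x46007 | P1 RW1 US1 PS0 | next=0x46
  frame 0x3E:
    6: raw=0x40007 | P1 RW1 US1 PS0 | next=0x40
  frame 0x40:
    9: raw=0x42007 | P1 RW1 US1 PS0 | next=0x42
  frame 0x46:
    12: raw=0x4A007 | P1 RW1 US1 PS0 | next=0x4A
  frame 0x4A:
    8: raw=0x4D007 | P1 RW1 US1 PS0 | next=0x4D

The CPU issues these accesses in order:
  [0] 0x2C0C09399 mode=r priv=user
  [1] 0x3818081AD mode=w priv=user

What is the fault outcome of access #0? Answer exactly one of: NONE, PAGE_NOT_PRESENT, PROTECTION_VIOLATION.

Per-access translation:
#0 VA=0x2C0C09399 (r,user):
  lvl0: tbl 0x3D, slot 11 ⇒ 0x3E007 (P1/RW1/US1/PS0)
  lvl1: tbl 0x3E, slot 6 ⇒ 0x40007 (P1/RW1/US1/PS0)
  lvl2: tbl 0x40, slot 9 ⇒ 0x42007 (P1/RW1/US1/PS0)
  ✓ 0x42399  — 3 lookups
#1 VA=0x3818081AD (w,user):
  lvl0: tbl 0x3D, slot 14 ⇒ 0x46007 (P1/RW1/US1/PS0)
  lvl1: tbl 0x46, slot 12 ⇒ 0x4A007 (P1/RW1/US1/PS0)
  lvl2: tbl 0x4A, slot 8 ⇒ 0x4D007 (P1/RW1/US1/PS0)
  ✓ 0x4D1AD  — 3 lookups

Access #0 fault: NONE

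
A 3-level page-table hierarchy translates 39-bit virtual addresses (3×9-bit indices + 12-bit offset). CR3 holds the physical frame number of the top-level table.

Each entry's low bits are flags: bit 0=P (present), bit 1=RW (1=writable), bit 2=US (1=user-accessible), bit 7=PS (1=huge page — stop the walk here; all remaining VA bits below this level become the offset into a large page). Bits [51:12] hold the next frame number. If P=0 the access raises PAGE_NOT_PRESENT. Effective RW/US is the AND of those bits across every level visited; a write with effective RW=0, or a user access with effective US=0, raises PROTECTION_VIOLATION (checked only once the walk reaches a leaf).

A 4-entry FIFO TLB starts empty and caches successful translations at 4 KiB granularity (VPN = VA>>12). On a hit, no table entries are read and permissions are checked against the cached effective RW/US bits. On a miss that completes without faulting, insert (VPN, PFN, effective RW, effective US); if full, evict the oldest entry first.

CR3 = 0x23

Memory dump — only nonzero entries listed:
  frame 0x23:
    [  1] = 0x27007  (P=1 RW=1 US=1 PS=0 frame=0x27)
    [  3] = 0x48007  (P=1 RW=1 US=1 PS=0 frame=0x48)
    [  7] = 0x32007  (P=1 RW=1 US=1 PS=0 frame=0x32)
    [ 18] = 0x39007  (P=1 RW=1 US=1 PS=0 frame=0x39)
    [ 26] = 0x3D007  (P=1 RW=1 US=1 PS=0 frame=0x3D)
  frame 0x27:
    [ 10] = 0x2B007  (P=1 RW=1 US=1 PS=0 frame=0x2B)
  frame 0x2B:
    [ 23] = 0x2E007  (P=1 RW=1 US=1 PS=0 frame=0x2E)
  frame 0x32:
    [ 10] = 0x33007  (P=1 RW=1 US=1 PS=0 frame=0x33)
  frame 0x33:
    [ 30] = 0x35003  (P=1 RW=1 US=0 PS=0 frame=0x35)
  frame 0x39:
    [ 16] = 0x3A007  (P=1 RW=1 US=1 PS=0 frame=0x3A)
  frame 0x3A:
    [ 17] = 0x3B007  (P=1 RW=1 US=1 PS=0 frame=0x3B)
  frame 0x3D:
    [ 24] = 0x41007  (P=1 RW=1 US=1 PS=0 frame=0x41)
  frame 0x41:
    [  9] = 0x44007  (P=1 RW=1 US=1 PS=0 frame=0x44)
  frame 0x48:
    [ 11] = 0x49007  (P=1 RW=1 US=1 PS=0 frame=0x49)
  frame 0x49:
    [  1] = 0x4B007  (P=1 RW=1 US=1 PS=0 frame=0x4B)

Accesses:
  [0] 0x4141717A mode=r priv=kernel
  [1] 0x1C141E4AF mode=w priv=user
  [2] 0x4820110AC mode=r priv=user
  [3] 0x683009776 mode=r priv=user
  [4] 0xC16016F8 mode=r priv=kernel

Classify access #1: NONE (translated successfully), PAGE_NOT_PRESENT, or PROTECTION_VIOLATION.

Trace:
#0 VA=0x4141717A (r,kernel):
  lvl0: tbl 0x23, slot 1 ⇒ 0x27007 (P1/RW1/US1/PS0)
  lvl1: tbl 0x27, slot 10 ⇒ 0x2B007 (P1/RW1/US1/PS0)
  lvl2: tbl 0x2B, slot 23 ⇒ 0x2E007 (P1/RW1/US1/PS0)
  → PA=0x2E17A  (3 entries read)
#1 VA=0x1C141E4AF (w,user):
  lvl0: tbl 0x23, slot 7 ⇒ 0x32007 (P1/RW1/US1/PS0)
  lvl1: tbl 0x32, slot 10 ⇒ 0x33007 (P1/RW1/US1/PS0)
  lvl2: tbl 0x33, slot 30 ⇒ 0x35003 (P1/RW1/US0/PS0)
  ⇒ fault: PROTECTION_VIOLATION  — 3 lookups
#2 VA=0x4820110AC (r,user):
  lvl0: tbl 0x23, slot 18 ⇒ 0x39007 (P1/RW1/US1/PS0)
  lvl1: tbl 0x39, slot 16 ⇒ 0x3A007 (P1/RW1/US1/PS0)
  lvl2: tbl 0x3A, slot 17 ⇒ 0x3B007 (P1/RW1/US1/PS0)
  → PA=0x3B0AC  (3 entries read)
#3 VA=0x683009776 (r,user):
  lvl0: tbl 0x23, slot 26 ⇒ 0x3D007 (P1/RW1/US1/PS0)
  lvl1: tbl 0x3D, slot 24 ⇒ 0x41007 (P1/RW1/US1/PS0)
  lvl2: tbl 0x41, slot 9 ⇒ 0x44007 (P1/RW1/US1/PS0)
  → PA=0x44776  (3 entries read)
#4 VA=0xC16016F8 (r,kernel):
  lvl0: tbl 0x23, slot 3 ⇒ 0x48007 (P1/RW1/US1/PS0)
  lvl1: tbl 0x48, slot 11 ⇒ 0x49007 (P1/RW1/US1/PS0)
  lvl2: tbl 0x49, slot 1 ⇒ 0x4B007 (P1/RW1/US1/PS0)
  → PA=0x4B6F8  (3 entries read)

Access #1 fault: PROTECTION_VIOLATION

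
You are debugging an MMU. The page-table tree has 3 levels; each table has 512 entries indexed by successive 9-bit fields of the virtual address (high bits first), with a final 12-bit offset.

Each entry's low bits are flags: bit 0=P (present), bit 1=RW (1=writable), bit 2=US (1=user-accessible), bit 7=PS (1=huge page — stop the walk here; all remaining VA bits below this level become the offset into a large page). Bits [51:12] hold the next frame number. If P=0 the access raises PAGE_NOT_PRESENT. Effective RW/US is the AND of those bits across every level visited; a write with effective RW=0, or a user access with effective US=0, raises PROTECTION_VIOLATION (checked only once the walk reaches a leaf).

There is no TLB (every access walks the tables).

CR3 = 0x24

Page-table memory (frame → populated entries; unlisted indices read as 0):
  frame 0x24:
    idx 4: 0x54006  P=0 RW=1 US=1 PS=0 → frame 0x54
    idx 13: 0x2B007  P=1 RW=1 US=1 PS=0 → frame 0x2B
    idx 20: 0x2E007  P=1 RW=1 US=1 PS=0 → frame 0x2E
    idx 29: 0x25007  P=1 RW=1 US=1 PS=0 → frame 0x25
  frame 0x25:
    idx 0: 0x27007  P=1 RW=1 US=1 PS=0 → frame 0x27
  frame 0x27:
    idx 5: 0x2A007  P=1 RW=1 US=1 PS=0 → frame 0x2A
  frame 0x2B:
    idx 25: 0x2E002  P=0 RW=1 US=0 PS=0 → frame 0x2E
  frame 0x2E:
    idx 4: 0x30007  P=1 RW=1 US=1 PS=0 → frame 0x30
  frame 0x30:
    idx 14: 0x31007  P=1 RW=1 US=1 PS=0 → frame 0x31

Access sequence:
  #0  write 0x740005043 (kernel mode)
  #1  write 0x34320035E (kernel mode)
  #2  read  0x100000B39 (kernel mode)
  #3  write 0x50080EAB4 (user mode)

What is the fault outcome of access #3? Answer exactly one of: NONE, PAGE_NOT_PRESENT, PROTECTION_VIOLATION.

Walk each access:
#0 VA=0x740005043 (w,kernel):
  lvl0: tbl 0x24, slot 29 ⇒ 0x25007 (P1/RW1/US1/PS0)
  lvl1: tbl 0x25, slot 0 ⇒ 0x27007 (P1/RW1/US1/PS0)
  lvl2: tbl 0x27, slot 5 ⇒ 0x2A007 (P1/RW1/US1/PS0)
  ✓ 0x2A043  — 3 lookups
#1 VA=0x34320035E (w,kernel):
  lvl0: tbl 0x24, slot 13 ⇒ 0x2B007 (P1/RW1/US1/PS0)
  lvl1: tbl 0x2B, slot 25 ⇒ 0x2E002 (P0/RW1/US0/PS0)
  ⇒ fault: PAGE_NOT_PRESENT  — 2 lookups
#2 VA=0x100000B39 (r,kernel):
  lvl0: tbl 0x24, slot 4 ⇒ 0x54006 (P0/RW1/US1/PS0)
  ⇒ fault: PAGE_NOT_PRESENT  — 1 lookups
#3 VA=0x50080EAB4 (w,user):
  lvl0: tbl 0x24, slot 20 ⇒ 0x2E007 (P1/RW1/US1/PS0)
  lvl1: tbl 0x2E, slot 4 ⇒ 0x30007 (P1/RW1/US1/PS0)
  lvl2: tbl 0x30, slot 14 ⇒ 0x31007 (P1/RW1/US1/PS0)
  ✓ 0x31AB4  — 3 lookups

Access #3 fault: NONE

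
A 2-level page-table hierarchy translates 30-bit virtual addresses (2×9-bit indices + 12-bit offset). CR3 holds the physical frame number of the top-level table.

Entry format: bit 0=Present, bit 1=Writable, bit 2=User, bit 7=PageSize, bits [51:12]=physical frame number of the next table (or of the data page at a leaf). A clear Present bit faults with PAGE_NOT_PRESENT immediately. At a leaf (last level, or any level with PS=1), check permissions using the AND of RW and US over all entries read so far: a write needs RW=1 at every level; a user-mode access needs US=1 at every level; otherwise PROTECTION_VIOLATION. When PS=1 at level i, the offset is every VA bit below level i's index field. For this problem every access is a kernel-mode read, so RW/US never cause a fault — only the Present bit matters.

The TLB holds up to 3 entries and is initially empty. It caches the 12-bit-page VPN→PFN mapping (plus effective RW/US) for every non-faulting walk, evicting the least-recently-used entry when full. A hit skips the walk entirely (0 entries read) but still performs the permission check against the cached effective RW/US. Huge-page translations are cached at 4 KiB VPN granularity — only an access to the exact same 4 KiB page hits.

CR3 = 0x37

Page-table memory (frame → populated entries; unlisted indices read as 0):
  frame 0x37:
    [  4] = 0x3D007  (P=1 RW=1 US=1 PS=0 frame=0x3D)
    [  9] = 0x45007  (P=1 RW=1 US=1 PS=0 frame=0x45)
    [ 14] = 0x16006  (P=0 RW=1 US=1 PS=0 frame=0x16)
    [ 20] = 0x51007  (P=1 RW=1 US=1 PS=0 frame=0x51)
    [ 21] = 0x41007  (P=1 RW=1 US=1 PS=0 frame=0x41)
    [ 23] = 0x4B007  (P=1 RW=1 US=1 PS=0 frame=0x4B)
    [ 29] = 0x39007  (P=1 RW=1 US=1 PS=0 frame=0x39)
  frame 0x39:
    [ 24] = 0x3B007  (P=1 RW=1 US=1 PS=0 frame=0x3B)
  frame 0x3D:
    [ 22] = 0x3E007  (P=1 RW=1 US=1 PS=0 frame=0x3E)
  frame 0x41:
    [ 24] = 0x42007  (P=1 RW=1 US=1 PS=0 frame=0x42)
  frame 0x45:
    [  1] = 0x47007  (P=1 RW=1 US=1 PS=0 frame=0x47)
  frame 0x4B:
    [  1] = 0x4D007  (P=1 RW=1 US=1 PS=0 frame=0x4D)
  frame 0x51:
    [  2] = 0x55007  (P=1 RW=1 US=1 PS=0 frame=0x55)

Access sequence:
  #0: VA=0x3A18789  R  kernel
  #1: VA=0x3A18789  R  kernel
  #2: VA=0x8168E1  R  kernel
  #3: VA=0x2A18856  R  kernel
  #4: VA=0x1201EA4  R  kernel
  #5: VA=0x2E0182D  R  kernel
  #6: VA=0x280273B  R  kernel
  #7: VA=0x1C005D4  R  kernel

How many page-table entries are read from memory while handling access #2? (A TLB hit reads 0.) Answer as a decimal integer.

Per-access translation:
#0 VA=0x3A18789 (r,kernel):
  L0 @0x37[29] → 0x39007  P=1,RW=1,US=1,PS=0
  L1 @0x39[24] → 0x3B007  P=1,RW=1,US=1,PS=0
  ✓ 0x3B789  — 2 lookups
#1 VA=0x3A18789 (r,kernel):
  TLB hit vpn=0x3A18 → PA=0x3B789
#2 VA=0x8168E1 (r,kernel):
  L0 @0x37[4] → 0x3D007  P=1,RW=1,US=1,PS=0
  L1 @0x3D[22] → 0x3E007  P=1,RW=1,US=1,PS=0
  ✓ 0x3E8E1  — 2 lookups
#3 VA=0x2A18856 (r,kernel):
  L0 @0x37[21] → 0x41007  P=1,RW=1,US=1,PS=0
  L1 @0x41[24] → 0x42007  P=1,RW=1,US=1,PS=0
  ✓ 0x42856  — 2 lookups
#4 VA=0x1201EA4 (r,kernel):
  L0 @0x37[9] → 0x45007  P=1,RW=1,US=1,PS=0
  L1 @0x45[1] → 0x47007  P=1,RW=1,US=1,PS=0
  ✓ 0x47EA4  — 2 lookups
#5 VA=0x2E0182D (r,kernel):
  L0 @0x37[23] → 0x4B007  P=1,RW=1,US=1,PS=0
  L1 @0x4B[1] → 0x4D007  P=1,RW=1,US=1,PS=0
  ✓ 0x4D82D  — 2 lookups
#6 VA=0x280273B (r,kernel):
  L0 @0x37[20] → 0x51007  P=1,RW=1,US=1,PS=0
  L1 @0x51[2] → 0x55007  P=1,RW=1,US=1,PS=0
  ✓ 0x5573B  — 2 lookups
#7 VA=0x1C005D4 (r,kernel):
  L0 @0x37[14] → 0x16006  P=0,RW=1,US=1,PS=0
  ✗ PAGE_NOT_PRESENT  [1 reads]

Entries read for #2: 2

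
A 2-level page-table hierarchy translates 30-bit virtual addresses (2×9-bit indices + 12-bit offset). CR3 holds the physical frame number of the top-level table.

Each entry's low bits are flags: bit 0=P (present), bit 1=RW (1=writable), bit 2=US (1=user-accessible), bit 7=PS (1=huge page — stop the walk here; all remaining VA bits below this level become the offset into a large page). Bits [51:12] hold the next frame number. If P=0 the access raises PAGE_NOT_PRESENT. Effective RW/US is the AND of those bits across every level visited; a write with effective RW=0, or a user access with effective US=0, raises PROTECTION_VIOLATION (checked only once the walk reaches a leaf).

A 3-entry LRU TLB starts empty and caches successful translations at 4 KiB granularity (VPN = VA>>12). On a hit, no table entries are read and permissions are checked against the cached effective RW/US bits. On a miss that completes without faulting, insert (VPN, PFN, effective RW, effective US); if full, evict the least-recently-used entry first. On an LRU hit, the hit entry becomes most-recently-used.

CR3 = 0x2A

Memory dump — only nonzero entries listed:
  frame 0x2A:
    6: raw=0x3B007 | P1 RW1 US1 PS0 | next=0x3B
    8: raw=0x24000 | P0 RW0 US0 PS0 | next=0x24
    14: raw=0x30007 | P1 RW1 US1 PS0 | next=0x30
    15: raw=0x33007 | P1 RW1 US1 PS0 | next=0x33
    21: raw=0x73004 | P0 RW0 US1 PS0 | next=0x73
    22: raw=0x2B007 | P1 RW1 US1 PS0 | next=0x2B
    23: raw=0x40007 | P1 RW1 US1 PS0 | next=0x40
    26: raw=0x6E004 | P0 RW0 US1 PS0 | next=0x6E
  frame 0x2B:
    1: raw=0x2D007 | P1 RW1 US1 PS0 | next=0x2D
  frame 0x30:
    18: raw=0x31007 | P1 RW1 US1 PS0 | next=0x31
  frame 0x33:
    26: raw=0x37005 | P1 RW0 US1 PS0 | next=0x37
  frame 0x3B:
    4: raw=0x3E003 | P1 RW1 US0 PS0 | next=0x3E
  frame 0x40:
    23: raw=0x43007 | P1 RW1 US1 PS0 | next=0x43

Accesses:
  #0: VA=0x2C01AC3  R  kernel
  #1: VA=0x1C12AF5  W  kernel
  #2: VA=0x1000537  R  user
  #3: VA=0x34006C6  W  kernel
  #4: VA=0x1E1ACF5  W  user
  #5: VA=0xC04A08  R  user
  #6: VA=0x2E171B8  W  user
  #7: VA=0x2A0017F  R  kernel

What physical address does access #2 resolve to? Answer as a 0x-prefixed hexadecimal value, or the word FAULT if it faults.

Trace:
#0 VA=0x2C01AC3 (r,kernel):
  lvl0: tbl 0x2A, slot 22 ⇒ 0x2B007 (P1/RW1/US1/PS0)
  lvl1: tbl 0x2B, slot 1 ⇒ 0x2D007 (P1/RW1/US1/PS0)
  → PA=0x2DAC3  (2 entries read)
#1 VA=0x1C12AF5 (w,kernel):
  lvl0: tbl 0x2A, slot 14 ⇒ 0x30007 (P1/RW1/US1/PS0)
  lvl1: tbl 0x30, slot 18 ⇒ 0x31007 (P1/RW1/US1/PS0)
  → PA=0x31AF5  (2 entries read)
#2 VA=0x1000537 (r,user):
  lvl0: tbl 0x2A, slot 8 ⇒ 0x24000 (P0/RW0/US0/PS0)
  ✗ PAGE_NOT_PRESENT  [1 reads]
#3 VA=0x34006C6 (w,kernel):
  lvl0: tbl 0x2A, slot 26 ⇒ 0x6E004 (P0/RW0/US1/PS0)
  ✗ PAGE_NOT_PRESENT  [1 reads]
#4 VA=0x1E1ACF5 (w,user):
  lvl0: tbl 0x2A, slot 15 ⇒ 0x33007 (P1/RW1/US1/PS0)
  lvl1: tbl 0x33, slot 26 ⇒ 0x37005 (P1/RW0/US1/PS0)
  ✗ PROTECTION_VIOLATION  [2 reads]
#5 VA=0xC04A08 (r,user):
  lvl0: tbl 0x2A, slot 6 ⇒ 0x3B007 (P1/RW1/US1/PS0)
  lvl1: tbl 0x3B, slot 4 ⇒ 0x3E003 (P1/RW1/US0/PS0)
  ✗ PROTECTION_VIOLATION  [2 reads]
#6 VA=0x2E171B8 (w,user):
  lvl0: tbl 0x2A, slot 23 ⇒ 0x40007 (P1/RW1/US1/PS0)
  lvl1: tbl 0x40, slot 23 ⇒ 0x43007 (P1/RW1/US1/PS0)
  → PA=0x431B8  (2 entries read)
#7 VA=0x2A0017F (r,kernel):
  lvl0: tbl 0x2A, slot 21 ⇒ 0x73004 (P0/RW0/US1/PS0)
  ✗ PAGE_NOT_PRESENT  [1 reads]

Access #2 PA: FAULT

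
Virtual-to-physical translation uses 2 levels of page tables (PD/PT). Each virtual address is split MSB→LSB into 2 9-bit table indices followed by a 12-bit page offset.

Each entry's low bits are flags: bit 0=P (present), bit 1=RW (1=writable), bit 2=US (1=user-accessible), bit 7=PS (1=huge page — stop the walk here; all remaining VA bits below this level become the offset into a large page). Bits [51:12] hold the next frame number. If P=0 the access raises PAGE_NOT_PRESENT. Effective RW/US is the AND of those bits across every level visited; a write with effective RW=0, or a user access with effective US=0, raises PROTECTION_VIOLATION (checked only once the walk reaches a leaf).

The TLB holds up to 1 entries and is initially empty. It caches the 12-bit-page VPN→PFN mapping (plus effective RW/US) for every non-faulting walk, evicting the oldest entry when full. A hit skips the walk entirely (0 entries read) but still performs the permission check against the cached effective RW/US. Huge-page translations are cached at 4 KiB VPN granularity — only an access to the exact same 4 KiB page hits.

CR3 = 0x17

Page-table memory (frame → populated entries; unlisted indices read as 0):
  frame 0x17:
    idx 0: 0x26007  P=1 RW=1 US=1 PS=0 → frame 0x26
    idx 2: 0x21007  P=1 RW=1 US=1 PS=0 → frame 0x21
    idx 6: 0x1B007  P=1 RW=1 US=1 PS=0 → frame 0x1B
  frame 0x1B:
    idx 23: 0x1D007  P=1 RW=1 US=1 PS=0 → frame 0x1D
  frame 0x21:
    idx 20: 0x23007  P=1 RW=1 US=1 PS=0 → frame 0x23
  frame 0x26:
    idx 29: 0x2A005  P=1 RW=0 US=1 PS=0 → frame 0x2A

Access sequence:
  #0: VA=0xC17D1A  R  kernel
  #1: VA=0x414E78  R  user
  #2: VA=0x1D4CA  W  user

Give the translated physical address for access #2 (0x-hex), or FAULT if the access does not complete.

Walk each access:
#0 VA=0xC17D1A (r,kernel):
  lvl0: tbl 0x17, slot 6 ⇒ 0x1B007 (P1/RW1/US1/PS0)
  lvl1: tbl 0x1B, slot 23 ⇒ 0x1D007 (P1/RW1/US1/PS0)
  ⇒ phys 0x1DD1A  [2 reads]
#1 VA=0x414E78 (r,user):
  lvl0: tbl 0x17, slot 2 ⇒ 0x21007 (P1/RW1/US1/PS0)
  lvl1: tbl 0x21, slot 20 ⇒ 0x23007 (P1/RW1/US1/PS0)
  ⇒ phys 0x23E78  [2 reads]
#2 VA=0x1D4CA (w,user):
  lvl0: tbl 0x17, slot 0 ⇒ 0x26007 (P1/RW1/US1/PS0)
  lvl1: tbl 0x26, slot 29 ⇒ 0x2A005 (P1/RW0/US1/PS0)
  ⇒ fault: PROTECTION_VIOLATION  — 2 lookups

Access #2 PA: FAULT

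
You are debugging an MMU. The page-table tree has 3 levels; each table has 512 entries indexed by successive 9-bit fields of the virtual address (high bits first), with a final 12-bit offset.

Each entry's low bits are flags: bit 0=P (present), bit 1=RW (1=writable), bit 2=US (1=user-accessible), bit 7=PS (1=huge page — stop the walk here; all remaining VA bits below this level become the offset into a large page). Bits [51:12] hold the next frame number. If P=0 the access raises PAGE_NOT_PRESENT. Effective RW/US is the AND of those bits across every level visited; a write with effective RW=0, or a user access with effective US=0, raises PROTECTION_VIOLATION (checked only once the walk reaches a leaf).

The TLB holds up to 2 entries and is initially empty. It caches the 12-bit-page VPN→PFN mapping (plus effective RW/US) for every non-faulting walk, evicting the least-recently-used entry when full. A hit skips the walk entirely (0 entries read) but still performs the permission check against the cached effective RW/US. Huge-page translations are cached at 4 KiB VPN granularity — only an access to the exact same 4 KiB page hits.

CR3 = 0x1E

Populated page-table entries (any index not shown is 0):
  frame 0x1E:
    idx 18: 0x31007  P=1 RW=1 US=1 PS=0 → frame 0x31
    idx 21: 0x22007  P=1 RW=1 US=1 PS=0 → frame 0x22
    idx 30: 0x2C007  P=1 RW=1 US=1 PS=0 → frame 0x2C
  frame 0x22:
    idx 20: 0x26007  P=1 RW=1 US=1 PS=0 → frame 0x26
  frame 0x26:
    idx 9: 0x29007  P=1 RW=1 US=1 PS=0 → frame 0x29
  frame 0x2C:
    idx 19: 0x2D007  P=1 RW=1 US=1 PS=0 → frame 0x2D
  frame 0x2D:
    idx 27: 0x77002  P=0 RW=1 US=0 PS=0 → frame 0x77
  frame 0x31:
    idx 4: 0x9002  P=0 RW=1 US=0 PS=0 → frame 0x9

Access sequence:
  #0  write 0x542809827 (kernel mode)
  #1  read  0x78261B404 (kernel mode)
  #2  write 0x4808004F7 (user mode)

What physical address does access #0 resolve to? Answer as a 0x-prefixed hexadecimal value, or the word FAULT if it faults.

Walk each access:
#0 VA=0x542809827 (w,kernel):
  L0 @0x1E[21] → 0x22007  P=1,RW=1,US=1,PS=0
  L1 @0x22[20] → 0x26007  P=1,RW=1,US=1,PS=0
  L2 @0x26[9] → 0x29007  P=1,RW=1,US=1,PS=0
  ⇒ phys 0x29827  [3 reads]
#1 VA=0x78261B404 (r,kernel):
  L0 @0x1E[30] → 0x2C007  P=1,RW=1,US=1,PS=0
  L1 @0x2C[19] → 0x2D007  P=1,RW=1,US=1,PS=0
  L2 @0x2D[27] → 0x77002  P=0,RW=1,US=0,PS=0
  ✗ PAGE_NOT_PRESENT  [3 reads]
#2 VA=0x4808004F7 (w,user):
  L0 @0x1E[18] → 0x31007  P=1,RW=1,US=1,PS=0
  L1 @0x31[4] → 0x9002  P=0,RW=1,US=0,PS=0
  ✗ PAGE_NOT_PRESENT  [2 reads]

Access #0 PA: 0x29827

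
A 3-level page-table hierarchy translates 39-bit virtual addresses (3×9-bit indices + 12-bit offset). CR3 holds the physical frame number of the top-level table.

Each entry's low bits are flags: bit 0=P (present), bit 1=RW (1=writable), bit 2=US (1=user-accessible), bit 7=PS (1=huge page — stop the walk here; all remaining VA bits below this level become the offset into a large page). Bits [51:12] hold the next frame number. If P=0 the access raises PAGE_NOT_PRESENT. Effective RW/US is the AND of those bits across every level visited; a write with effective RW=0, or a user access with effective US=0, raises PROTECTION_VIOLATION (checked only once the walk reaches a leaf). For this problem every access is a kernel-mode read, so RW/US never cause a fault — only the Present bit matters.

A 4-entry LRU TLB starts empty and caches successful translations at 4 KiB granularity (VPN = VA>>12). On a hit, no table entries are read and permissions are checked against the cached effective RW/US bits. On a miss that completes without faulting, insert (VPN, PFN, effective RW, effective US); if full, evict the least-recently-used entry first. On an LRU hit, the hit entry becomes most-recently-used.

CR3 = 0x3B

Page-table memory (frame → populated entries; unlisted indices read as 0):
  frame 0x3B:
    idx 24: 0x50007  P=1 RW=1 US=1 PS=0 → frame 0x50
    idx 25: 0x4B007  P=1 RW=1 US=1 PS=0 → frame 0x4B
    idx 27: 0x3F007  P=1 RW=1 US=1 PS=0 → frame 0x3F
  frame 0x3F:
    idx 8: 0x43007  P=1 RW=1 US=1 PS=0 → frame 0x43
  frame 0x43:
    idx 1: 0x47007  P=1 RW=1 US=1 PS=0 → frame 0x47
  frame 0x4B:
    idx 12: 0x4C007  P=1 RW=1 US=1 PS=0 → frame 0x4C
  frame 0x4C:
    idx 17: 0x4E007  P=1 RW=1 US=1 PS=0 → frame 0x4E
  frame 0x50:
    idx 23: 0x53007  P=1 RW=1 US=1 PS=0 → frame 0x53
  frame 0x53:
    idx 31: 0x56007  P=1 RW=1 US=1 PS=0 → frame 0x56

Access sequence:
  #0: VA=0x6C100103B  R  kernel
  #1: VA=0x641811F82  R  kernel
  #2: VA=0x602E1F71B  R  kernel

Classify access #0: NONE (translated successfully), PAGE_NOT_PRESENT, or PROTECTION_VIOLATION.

Walk each access:
#0 VA=0x6C100103B (r,kernel):
  L0 @0x3B[27] → 0x3F007  P=1,RW=1,US=1,PS=0
  L1 @0x3F[8] → 0x43007  P=1,RW=1,US=1,PS=0
  L2 @0x43[1] → 0x47007  P=1,RW=1,US=1,PS=0
  ⇒ phys 0x4703B  [3 reads]
#1 VA=0x641811F82 (r,kernel):
  L0 @0x3B[25] → 0x4B007  P=1,RW=1,US=1,PS=0
  L1 @0x4B[12] → 0x4C007  P=1,RW=1,US=1,PS=0
  L2 @0x4C[17] → 0x4E007  P=1,RW=1,US=1,PS=0
  ⇒ phys 0x4EF82  [3 reads]
#2 VA=0x602E1F71B (r,kernel):
  L0 @0x3B[24] → 0x50007  P=1,RW=1,US=1,PS=0
  L1 @0x50[23] → 0x53007  P=1,RW=1,US=1,PS=0
  L2 @0x53[31] → 0x56007  P=1,RW=1,US=1,PS=0
  ⇒ phys 0x5671B  [3 reads]

Access #0 fault: NONE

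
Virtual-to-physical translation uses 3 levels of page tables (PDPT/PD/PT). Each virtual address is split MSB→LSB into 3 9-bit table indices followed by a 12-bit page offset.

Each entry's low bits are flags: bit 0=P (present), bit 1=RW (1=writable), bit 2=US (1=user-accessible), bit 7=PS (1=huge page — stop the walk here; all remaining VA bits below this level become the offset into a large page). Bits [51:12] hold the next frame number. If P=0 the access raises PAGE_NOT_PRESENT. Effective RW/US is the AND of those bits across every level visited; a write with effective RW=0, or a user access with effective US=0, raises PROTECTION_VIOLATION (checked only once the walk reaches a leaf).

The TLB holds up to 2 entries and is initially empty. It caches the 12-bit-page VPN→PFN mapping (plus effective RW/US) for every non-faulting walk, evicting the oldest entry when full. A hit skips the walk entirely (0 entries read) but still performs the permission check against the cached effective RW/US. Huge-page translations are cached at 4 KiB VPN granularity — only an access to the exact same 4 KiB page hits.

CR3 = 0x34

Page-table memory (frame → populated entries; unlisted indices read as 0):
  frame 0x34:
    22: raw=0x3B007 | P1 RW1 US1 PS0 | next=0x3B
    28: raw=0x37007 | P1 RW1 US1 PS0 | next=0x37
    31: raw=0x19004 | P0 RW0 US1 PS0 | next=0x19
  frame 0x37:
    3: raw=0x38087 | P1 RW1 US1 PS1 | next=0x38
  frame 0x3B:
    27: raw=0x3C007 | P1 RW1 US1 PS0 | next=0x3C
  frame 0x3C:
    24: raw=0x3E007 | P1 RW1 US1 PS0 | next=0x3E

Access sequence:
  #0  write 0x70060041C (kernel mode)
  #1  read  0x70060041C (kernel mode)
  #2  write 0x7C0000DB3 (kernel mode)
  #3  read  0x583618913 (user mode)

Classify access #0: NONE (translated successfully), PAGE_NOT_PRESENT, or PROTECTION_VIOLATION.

Trace:
#0 VA=0x70060041C (w,kernel):
  [0] read 0x34 idx=28: raw=0x37007 flags P=1 W=1 U=1 S=0
  [1] read 0x37 idx=3: raw=0x38087 flags P=1 W=1 U=1 S=1
  → PA=0x3841C (huge @L1)  (2 entries read)
#1 VA=0x70060041C (r,kernel):
  TLB hit vpn=0x700600 → PA=0x3841C
#2 VA=0x7C0000DB3 (w,kernel):
  [0] read 0x34 idx=31: raw=0x19004 flags P=0 W=0 U=1 S=0
  ✗ PAGE_NOT_PRESENT  [1 reads]
#3 VA=0x583618913 (r,user):
  [0] read 0x34 idx=22: raw=0x3B007 flags P=1 W=1 U=1 S=0
  [1] read 0x3B idx=27: raw=0x3C007 flags P=1 W=1 U=1 S=0
  [2] read 0x3C idx=24: raw=0x3E007 flags P=1 W=1 U=1 S=0
  → PA=0x3E913  (3 entries read)

Access #0 fault: NONE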